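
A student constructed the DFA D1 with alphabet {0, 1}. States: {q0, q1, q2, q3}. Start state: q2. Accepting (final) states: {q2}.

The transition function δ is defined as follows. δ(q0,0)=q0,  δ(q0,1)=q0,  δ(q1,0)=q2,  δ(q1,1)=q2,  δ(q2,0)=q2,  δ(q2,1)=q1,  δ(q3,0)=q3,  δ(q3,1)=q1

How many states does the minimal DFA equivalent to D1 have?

2

States {q0,q3} cannot be reached from the start state, so discard them.
Start with accepting vs non-accepting: {q2} | {q1}.
No further refinement is possible. Final partition (2 blocks): {q2} | {q1}.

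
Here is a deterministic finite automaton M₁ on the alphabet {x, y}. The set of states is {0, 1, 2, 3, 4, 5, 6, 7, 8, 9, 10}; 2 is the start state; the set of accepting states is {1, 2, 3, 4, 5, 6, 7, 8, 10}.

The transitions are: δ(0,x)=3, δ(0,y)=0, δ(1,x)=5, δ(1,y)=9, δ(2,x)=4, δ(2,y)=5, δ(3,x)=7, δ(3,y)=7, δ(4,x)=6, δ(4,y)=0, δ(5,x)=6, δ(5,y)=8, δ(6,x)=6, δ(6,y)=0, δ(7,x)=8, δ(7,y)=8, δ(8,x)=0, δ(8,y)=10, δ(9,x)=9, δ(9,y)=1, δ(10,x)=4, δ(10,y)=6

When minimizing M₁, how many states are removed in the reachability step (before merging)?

No path from 2 leads to 1, 9; the other 9 states are all reachable.

2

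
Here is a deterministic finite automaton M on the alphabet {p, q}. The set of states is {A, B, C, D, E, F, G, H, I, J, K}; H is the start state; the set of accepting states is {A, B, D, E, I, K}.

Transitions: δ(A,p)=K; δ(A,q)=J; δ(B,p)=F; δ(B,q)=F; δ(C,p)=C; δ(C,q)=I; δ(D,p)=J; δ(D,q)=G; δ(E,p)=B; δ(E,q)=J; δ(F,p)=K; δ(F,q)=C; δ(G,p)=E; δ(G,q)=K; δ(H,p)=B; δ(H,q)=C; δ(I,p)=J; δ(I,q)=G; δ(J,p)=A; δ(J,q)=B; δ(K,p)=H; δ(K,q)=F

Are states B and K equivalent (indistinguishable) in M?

Yes

Reachable states from the start: {A,B,C,E,F,G,H,I,J,K}. Unreachable: {D} — drop them.
Initial partition by acceptance: {A,B,E,I,K} | {C,F,G,H,J}.
On input p, block {A,B,E,I,K} splits into {B,I,K} and {A,E}.
On input p, block {C,F,G,H,J} splits into {F,H} and {G,J} and {C}.
Refine {B,I,K} on symbol p: members go to different blocks, giving {B,K} and {I}.
No further refinement is possible. Final partition (6 blocks): {B,K} | {F,H} | {A,E} | {G,J} | {C} | {I}.
B and K lie in the same block of the stable partition, so they are equivalent — no string distinguishes them.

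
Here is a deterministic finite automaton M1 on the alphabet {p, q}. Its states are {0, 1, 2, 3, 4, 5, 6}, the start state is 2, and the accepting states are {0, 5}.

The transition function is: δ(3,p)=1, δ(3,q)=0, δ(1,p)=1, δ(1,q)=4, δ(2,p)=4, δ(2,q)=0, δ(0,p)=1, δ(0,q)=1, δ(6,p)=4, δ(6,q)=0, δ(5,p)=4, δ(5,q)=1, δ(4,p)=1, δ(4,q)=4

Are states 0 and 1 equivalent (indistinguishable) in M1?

States {3,5,6} cannot be reached from the start state, so discard them.
Initial partition by acceptance: {0} | {1,2,4}.
On input q, block {1,2,4} splits into {1,4} and {2}.
No further refinement is possible. Final partition (3 blocks): {0} | {1,4} | {2}.
0 and 1 end up in different blocks, so they are distinguishable. For instance, the string 'ε' is accepted from only 0.

No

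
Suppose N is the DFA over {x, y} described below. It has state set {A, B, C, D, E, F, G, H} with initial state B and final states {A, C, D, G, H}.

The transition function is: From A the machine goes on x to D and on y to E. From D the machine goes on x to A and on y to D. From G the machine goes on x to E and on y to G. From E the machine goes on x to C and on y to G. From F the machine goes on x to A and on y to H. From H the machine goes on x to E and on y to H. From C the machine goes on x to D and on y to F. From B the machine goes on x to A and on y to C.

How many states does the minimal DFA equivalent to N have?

P0 = {A,C,D,G,H} | {B,E,F}.
Split {A,C,D,G,H} by δ(·,x) → {A,C,D} and {G,H}.
On input y, block {A,C,D} splits into {A,C} and {D}.
On input y, block {B,E,F} splits into {E,F} and {B}.
No further refinement is possible. Final partition (5 blocks): {A,C} | {E,F} | {G,H} | {D} | {B}.

5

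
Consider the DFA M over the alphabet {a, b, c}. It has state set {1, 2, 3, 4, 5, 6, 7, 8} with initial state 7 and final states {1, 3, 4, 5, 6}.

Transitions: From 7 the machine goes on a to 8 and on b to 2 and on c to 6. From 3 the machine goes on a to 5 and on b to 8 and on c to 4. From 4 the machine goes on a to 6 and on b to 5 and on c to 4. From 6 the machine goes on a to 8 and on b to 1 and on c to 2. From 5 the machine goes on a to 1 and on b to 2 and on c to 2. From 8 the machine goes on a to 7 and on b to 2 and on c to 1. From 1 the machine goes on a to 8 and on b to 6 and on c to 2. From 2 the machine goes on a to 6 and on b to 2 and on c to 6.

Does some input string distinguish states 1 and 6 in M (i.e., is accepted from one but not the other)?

First remove the unreachable states {3,4,5}; 5 states remain.
Initial partition by acceptance: {1,6} | {2,7,8}.
On input a, block {2,7,8} splits into {7,8} and {2}.
No further refinement is possible. Final partition (3 blocks): {1,6} | {7,8} | {2}.
1 and 6 lie in the same block of the stable partition, so they are equivalent — no string distinguishes them.

No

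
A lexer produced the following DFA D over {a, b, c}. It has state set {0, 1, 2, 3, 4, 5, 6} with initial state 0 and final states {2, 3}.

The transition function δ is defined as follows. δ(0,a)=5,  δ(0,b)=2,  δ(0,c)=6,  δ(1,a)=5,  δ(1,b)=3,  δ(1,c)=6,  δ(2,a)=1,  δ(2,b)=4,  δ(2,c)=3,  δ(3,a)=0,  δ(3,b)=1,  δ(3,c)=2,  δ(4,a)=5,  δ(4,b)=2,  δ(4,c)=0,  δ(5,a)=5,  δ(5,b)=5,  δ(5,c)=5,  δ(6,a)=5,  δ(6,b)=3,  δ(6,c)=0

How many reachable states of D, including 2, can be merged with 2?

2

P0 = {2,3} | {0,1,4,5,6}.
Refine {0,1,4,5,6} on symbol b: members go to different blocks, giving {0,1,4,6} and {5}.
Stable partition: {2,3} | {0,1,4,6} | {5} — 3 equivalence classes.
The equivalence class containing 2 is {2,3}, of size 2.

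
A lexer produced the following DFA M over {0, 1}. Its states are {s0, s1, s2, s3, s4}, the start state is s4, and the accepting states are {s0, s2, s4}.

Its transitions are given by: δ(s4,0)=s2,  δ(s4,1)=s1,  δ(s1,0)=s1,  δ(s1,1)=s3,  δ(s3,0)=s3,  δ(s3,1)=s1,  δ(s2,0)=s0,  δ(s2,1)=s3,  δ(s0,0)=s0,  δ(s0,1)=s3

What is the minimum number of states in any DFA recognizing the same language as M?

2

P0 = {s0,s2,s4} | {s1,s3}.
No further refinement is possible. Final partition (2 blocks): {s0,s2,s4} | {s1,s3}.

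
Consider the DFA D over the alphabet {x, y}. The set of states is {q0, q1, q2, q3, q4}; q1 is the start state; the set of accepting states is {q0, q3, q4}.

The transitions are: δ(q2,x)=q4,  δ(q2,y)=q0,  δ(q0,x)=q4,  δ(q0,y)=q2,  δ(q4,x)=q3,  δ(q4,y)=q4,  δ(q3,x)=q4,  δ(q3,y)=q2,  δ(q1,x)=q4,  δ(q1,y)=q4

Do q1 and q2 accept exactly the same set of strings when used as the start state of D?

Every state is reachable, so we keep all 5.
P0 = {q0,q3,q4} | {q1,q2}.
On input y, block {q0,q3,q4} splits into {q0,q3} and {q4}.
Refine {q1,q2} on symbol y: members go to different blocks, giving {q1} and {q2}.
The partition is now stable with 4 blocks: {q0,q3} | {q1} | {q4} | {q2}.
q1 and q2 end up in different blocks, so they are distinguishable. For instance, the string 'yy' is accepted from only q1.

No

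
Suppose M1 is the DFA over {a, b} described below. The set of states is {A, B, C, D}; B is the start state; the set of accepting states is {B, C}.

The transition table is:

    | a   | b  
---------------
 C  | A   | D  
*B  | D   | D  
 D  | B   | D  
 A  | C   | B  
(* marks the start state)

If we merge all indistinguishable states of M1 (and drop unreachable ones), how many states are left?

2

First remove the unreachable states {A,C}; 2 states remain.
Initial partition by acceptance: {B} | {D}.
The partition is now stable with 2 blocks: {B} | {D}.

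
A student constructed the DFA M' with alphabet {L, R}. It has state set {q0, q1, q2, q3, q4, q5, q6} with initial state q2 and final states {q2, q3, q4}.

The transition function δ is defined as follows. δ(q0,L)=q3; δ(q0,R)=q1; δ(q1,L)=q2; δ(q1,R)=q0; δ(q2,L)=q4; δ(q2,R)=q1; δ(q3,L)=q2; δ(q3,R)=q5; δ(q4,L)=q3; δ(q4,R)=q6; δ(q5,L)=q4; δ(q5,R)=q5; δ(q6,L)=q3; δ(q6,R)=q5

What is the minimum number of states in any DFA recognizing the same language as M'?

2

Initial partition by acceptance: {q2,q3,q4} | {q0,q1,q5,q6}.
No further refinement is possible. Final partition (2 blocks): {q2,q3,q4} | {q0,q1,q5,q6}.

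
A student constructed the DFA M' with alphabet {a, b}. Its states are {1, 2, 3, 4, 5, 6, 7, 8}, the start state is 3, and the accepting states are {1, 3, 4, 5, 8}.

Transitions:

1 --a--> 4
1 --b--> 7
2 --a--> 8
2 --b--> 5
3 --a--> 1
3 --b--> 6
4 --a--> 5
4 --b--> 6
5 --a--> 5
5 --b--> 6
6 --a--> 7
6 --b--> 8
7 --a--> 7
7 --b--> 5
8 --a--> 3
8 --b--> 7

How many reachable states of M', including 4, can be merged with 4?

First remove the unreachable states {2}; 7 states remain.
Initial partition by acceptance: {1,3,4,5,8} | {6,7}.
The partition is now stable with 2 blocks: {1,3,4,5,8} | {6,7}.
State 4 belongs to the block {1,3,4,5,8}, which has 5 states.

5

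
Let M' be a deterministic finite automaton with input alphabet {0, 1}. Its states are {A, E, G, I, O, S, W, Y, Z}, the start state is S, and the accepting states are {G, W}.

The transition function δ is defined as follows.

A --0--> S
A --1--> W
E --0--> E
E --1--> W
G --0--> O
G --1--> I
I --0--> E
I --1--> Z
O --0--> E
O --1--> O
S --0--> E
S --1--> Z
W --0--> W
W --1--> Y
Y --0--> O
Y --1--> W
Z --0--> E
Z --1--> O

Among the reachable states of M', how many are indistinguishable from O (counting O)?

3

Reachable states from the start: {E,O,S,W,Y,Z}. Unreachable: {A,G,I} — drop them.
Start with accepting vs non-accepting: {W} | {E,O,S,Y,Z}.
Split {E,O,S,Y,Z} by δ(·,1) → {O,S,Z} and {E,Y}.
Refine {E,Y} on symbol 0: members go to different blocks, giving {Y} and {E}.
The partition is now stable with 4 blocks: {W} | {O,S,Z} | {Y} | {E}.
State O belongs to the block {O,S,Z}, which has 3 states.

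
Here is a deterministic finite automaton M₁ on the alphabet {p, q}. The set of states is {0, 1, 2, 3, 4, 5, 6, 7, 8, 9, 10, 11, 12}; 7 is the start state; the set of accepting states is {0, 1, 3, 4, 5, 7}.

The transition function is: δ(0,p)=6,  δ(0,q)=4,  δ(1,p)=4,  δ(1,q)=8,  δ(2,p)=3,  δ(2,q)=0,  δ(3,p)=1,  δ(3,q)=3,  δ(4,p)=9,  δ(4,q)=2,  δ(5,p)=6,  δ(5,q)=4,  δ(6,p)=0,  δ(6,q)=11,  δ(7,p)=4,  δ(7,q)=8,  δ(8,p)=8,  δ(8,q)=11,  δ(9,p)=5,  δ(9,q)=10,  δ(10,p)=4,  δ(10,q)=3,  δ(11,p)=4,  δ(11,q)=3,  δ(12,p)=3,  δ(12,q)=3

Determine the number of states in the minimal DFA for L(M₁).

States {12} cannot be reached from the start state, so discard them.
Start with accepting vs non-accepting: {0,1,3,4,5,7} | {2,6,8,9,10,11}.
Refine {0,1,3,4,5,7} on symbol p: members go to different blocks, giving {0,4,5} and {1,3,7}.
Split {0,4,5} by δ(·,q) → {0,5} and {4}.
On input p, block {2,6,8,9,10,11} splits into {6,9} and {10,11} and {2} and {8}.
On input p, block {1,3,7} splits into {1,7} and {3}.
The partition is now stable with 8 blocks: {0,5} | {6,9} | {1,7} | {4} | {10,11} | {2} | {8} | {3}.

8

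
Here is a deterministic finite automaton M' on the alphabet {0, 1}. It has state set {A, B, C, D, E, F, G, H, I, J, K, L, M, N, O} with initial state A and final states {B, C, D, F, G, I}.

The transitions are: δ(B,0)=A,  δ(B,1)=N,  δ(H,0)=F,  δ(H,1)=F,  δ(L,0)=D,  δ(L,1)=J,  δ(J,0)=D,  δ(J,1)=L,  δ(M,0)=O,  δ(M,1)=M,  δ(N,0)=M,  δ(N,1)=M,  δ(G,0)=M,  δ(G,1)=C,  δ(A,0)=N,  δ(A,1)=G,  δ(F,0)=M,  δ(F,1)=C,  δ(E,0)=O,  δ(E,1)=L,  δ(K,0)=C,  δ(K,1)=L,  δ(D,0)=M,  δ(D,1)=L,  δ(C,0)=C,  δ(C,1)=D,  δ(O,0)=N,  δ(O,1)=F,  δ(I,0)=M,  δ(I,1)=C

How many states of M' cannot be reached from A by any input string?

BFS from A reaches {A, C, D, F, G, J, L, M, N, O}; the 5 state(s) B, E, H, I, K are never visited.

5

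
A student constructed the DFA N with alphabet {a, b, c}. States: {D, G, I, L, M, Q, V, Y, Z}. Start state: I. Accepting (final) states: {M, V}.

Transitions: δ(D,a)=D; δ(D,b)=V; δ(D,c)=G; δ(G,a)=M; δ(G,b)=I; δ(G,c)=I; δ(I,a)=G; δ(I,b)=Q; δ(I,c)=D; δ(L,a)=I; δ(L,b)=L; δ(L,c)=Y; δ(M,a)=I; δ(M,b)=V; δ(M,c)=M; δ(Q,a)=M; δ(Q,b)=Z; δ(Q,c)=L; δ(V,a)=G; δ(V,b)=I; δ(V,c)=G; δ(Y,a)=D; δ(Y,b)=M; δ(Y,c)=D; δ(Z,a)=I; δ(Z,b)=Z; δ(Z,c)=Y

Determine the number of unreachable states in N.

A breadth-first search from the start state visits every state.

0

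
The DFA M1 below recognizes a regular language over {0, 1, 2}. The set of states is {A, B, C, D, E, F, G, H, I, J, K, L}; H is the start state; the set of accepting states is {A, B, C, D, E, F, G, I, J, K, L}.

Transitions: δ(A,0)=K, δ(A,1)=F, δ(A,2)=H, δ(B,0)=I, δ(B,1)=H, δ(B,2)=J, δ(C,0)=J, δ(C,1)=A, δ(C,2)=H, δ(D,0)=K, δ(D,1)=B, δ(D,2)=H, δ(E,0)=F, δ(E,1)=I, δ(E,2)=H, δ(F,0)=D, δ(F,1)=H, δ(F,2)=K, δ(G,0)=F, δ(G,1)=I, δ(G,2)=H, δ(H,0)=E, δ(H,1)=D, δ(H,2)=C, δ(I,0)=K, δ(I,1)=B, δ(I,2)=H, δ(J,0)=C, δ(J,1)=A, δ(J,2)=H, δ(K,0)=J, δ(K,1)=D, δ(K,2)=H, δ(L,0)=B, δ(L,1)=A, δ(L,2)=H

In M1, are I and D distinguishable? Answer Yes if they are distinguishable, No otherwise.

First remove the unreachable states {G,L}; 10 states remain.
Initial partition by acceptance: {A,B,C,D,E,F,I,J,K} | {H}.
Refine {A,B,C,D,E,F,I,J,K} on symbol 1: members go to different blocks, giving {A,C,D,E,I,J,K} and {B,F}.
On input 0, block {A,C,D,E,I,J,K} splits into {A,C,D,I,J,K} and {E}.
On input 1, block {A,C,D,I,J,K} splits into {A,D,I} and {C,J,K}.
Stable partition: {A,D,I} | {H} | {B,F} | {E} | {C,J,K} — 5 equivalence classes.
I and D lie in the same block of the stable partition, so they are equivalent — no string distinguishes them.

No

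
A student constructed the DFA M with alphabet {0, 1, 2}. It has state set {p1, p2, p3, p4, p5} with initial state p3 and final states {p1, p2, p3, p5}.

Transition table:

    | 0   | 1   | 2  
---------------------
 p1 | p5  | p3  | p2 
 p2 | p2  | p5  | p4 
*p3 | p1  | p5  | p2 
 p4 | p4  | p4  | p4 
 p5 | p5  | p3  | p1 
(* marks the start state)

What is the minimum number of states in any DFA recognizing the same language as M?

5

Start with accepting vs non-accepting: {p1,p2,p3,p5} | {p4}.
On input 2, block {p1,p2,p3,p5} splits into {p1,p3,p5} and {p2}.
On input 2, block {p1,p3,p5} splits into {p1,p3} and {p5}.
Refine {p1,p3} on symbol 0: members go to different blocks, giving {p1} and {p3}.
Stable partition: {p1} | {p4} | {p2} | {p5} | {p3} — 5 equivalence classes.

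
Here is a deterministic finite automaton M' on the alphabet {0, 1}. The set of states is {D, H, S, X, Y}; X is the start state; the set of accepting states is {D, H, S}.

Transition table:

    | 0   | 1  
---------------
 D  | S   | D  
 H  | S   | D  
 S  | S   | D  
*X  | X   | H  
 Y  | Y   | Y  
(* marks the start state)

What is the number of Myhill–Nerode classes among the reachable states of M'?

First remove the unreachable states {Y}; 4 states remain.
Initial partition by acceptance: {D,H,S} | {X}.
The partition is now stable with 2 blocks: {D,H,S} | {X}.

2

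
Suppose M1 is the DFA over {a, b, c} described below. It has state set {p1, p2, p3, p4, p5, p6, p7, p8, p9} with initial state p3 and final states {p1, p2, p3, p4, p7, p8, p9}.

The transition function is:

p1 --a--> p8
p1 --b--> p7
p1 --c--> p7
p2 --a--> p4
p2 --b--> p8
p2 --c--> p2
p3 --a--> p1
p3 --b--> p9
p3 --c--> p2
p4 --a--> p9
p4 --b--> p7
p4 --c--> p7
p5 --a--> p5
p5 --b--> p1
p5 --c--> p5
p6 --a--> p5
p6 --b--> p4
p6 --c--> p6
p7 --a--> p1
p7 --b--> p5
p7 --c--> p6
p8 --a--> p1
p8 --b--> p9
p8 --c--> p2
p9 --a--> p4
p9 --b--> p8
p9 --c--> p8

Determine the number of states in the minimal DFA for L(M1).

4

Start with accepting vs non-accepting: {p1,p2,p3,p4,p7,p8,p9} | {p5,p6}.
On input b, block {p1,p2,p3,p4,p7,p8,p9} splits into {p1,p2,p3,p4,p8,p9} and {p7}.
Refine {p1,p2,p3,p4,p8,p9} on symbol b: members go to different blocks, giving {p2,p3,p8,p9} and {p1,p4}.
No further refinement is possible. Final partition (4 blocks): {p2,p3,p8,p9} | {p5,p6} | {p7} | {p1,p4}.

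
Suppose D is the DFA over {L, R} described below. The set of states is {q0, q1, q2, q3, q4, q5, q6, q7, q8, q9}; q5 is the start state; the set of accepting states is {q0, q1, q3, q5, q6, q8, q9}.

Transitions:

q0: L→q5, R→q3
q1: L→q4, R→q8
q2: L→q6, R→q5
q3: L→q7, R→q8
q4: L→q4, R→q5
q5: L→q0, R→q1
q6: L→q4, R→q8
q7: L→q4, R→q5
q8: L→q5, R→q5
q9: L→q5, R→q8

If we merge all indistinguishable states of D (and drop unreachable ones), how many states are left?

Reachable states from the start: {q0,q1,q3,q4,q5,q7,q8}. Unreachable: {q2,q6,q9} — drop them.
Start with accepting vs non-accepting: {q0,q1,q3,q5,q8} | {q4,q7}.
Split {q0,q1,q3,q5,q8} by δ(·,L) → {q0,q5,q8} and {q1,q3}.
Split {q0,q5,q8} by δ(·,R) → {q0,q5} and {q8}.
No further refinement is possible. Final partition (4 blocks): {q0,q5} | {q4,q7} | {q1,q3} | {q8}.

4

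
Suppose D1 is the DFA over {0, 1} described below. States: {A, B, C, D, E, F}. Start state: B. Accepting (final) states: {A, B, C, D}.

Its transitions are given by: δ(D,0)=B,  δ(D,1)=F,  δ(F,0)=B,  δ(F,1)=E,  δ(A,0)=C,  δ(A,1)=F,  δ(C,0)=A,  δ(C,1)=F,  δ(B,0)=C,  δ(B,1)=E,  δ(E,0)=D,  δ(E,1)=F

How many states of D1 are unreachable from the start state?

A breadth-first search from the start state visits every state.

0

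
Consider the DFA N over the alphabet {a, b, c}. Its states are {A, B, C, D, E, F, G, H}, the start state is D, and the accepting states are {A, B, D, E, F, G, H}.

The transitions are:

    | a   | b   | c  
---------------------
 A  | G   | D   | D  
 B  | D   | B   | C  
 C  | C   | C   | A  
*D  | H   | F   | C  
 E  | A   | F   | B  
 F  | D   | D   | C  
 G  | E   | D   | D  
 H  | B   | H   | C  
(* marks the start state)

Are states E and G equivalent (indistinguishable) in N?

Start with accepting vs non-accepting: {A,B,D,E,F,G,H} | {C}.
Refine {A,B,D,E,F,G,H} on symbol c: members go to different blocks, giving {B,D,F,H} and {A,E,G}.
Stable partition: {B,D,F,H} | {C} | {A,E,G} — 3 equivalence classes.
E and G lie in the same block of the stable partition, so they are equivalent — no string distinguishes them.

Yes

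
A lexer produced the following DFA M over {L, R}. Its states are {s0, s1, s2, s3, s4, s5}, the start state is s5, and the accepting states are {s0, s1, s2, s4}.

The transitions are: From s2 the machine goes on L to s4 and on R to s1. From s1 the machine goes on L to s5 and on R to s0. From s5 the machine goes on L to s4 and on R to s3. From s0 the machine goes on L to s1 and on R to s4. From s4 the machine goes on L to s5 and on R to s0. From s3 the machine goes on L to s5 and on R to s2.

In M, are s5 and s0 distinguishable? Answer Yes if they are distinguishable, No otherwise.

P0 = {s0,s1,s2,s4} | {s3,s5}.
Refine {s0,s1,s2,s4} on symbol L: members go to different blocks, giving {s0,s2} and {s1,s4}.
Refine {s3,s5} on symbol L: members go to different blocks, giving {s3} and {s5}.
No further refinement is possible. Final partition (4 blocks): {s0,s2} | {s3} | {s1,s4} | {s5}.
s5 and s0 end up in different blocks, so they are distinguishable. For instance, the string 'ε' is accepted from only s0.

Yes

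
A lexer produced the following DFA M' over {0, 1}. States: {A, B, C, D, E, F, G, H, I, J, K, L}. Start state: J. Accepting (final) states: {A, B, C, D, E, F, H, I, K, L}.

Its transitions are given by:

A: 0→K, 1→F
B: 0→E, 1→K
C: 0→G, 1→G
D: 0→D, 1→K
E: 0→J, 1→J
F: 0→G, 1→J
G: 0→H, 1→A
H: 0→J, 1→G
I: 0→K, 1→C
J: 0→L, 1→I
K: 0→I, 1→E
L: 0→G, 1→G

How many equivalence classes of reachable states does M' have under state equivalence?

First remove the unreachable states {B,D}; 10 states remain.
Start with accepting vs non-accepting: {A,C,E,F,H,I,K,L} | {G,J}.
On input 0, block {A,C,E,F,H,I,K,L} splits into {C,E,F,H,L} and {A,I,K}.
No further refinement is possible. Final partition (3 blocks): {C,E,F,H,L} | {G,J} | {A,I,K}.

3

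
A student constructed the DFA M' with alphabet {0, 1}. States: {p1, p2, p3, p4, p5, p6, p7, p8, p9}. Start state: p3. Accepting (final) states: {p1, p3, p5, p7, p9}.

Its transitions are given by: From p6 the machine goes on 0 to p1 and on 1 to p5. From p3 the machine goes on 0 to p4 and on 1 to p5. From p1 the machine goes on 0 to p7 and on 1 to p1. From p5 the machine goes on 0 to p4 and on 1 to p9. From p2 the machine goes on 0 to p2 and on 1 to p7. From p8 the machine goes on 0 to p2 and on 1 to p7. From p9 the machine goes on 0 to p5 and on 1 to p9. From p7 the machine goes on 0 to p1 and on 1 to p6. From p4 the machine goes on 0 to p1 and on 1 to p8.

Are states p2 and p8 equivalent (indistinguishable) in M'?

Yes

All states are reachable from the start state.
P0 = {p1,p3,p5,p7,p9} | {p2,p4,p6,p8}.
Split {p1,p3,p5,p7,p9} by δ(·,0) → {p1,p7,p9} and {p3,p5}.
Refine {p1,p7,p9} on symbol 0: members go to different blocks, giving {p1,p7} and {p9}.
Refine {p1,p7} on symbol 1: members go to different blocks, giving {p1} and {p7}.
Refine {p2,p4,p6,p8} on symbol 0: members go to different blocks, giving {p2,p8} and {p4,p6}.
Split {p3,p5} by δ(·,1) → {p3} and {p5}.
Refine {p4,p6} on symbol 1: members go to different blocks, giving {p4} and {p6}.
The partition is now stable with 8 blocks: {p1} | {p2,p8} | {p3} | {p9} | {p7} | {p4} | {p5} | {p6}.
p2 and p8 lie in the same block of the stable partition, so they are equivalent — no string distinguishes them.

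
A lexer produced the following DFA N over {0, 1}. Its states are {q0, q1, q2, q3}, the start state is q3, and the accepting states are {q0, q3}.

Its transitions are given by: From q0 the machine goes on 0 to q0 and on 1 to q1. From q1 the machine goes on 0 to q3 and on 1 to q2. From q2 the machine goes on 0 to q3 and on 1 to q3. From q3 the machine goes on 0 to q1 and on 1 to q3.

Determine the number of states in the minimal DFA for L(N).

3

States {q0} cannot be reached from the start state, so discard them.
P0 = {q3} | {q1,q2}.
Refine {q1,q2} on symbol 1: members go to different blocks, giving {q1} and {q2}.
No further refinement is possible. Final partition (3 blocks): {q3} | {q1} | {q2}.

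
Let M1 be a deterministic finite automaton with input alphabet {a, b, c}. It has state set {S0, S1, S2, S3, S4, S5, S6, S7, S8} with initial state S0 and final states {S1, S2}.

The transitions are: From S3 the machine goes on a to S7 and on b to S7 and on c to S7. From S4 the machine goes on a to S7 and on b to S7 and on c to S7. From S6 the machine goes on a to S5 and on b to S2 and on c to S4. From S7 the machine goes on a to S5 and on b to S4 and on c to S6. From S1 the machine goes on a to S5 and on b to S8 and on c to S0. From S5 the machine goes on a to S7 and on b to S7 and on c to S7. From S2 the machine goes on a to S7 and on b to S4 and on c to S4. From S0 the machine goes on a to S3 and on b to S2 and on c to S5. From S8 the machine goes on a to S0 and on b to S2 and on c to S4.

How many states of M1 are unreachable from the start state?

Starting at S0 and following transitions, the reachable set is {S0, S2, S3, S4, S5, S6, S7}. That leaves S1, S8 unreachable — 2 in total.

2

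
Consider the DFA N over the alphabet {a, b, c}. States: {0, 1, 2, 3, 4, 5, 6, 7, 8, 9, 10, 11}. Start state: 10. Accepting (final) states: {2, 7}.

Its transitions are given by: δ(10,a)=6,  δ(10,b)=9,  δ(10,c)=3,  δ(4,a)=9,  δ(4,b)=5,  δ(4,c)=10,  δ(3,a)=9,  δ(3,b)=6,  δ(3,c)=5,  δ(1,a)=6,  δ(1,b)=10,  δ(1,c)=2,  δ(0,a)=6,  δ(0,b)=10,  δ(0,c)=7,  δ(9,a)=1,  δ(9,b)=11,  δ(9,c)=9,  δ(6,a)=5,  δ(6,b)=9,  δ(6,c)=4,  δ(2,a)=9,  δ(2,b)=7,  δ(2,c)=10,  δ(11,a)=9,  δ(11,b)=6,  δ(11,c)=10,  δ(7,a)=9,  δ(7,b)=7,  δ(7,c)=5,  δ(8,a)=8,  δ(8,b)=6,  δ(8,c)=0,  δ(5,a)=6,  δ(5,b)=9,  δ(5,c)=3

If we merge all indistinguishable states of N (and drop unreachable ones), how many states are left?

5

Reachable states from the start: {1,2,3,4,5,6,7,9,10,11}. Unreachable: {0,8} — drop them.
P0 = {2,7} | {1,3,4,5,6,9,10,11}.
Refine {1,3,4,5,6,9,10,11} on symbol c: members go to different blocks, giving {3,4,5,6,9,10,11} and {1}.
Refine {3,4,5,6,9,10,11} on symbol a: members go to different blocks, giving {3,4,5,6,10,11} and {9}.
Refine {3,4,5,6,10,11} on symbol a: members go to different blocks, giving {3,4,11} and {5,6,10}.
No further refinement is possible. Final partition (5 blocks): {2,7} | {3,4,11} | {1} | {9} | {5,6,10}.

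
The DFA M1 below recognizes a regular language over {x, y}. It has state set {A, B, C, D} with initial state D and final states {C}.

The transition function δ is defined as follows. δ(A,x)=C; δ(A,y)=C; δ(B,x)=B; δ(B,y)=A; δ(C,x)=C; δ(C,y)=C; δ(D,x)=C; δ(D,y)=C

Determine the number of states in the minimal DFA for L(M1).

2

First remove the unreachable states {A,B}; 2 states remain.
Start with accepting vs non-accepting: {C} | {D}.
No further refinement is possible. Final partition (2 blocks): {C} | {D}.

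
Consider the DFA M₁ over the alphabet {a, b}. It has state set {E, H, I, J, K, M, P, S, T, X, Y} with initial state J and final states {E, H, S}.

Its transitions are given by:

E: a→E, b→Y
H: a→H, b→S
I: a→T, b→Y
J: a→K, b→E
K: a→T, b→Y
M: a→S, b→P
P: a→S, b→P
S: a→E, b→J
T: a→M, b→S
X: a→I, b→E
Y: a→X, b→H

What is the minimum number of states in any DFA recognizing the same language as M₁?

Initial partition by acceptance: {E,H,S} | {I,J,K,M,P,T,X,Y}.
Refine {E,H,S} on symbol b: members go to different blocks, giving {E,S} and {H}.
On input a, block {I,J,K,M,P,T,X,Y} splits into {I,J,K,T,X,Y} and {M,P}.
On input a, block {I,J,K,T,X,Y} splits into {I,J,K,X,Y} and {T}.
On input a, block {I,J,K,X,Y} splits into {J,X,Y} and {I,K}.
On input a, block {J,X,Y} splits into {J,X} and {Y}.
Split {E,S} by δ(·,b) → {S} and {E}.
Stable partition: {S} | {J,X} | {H} | {M,P} | {T} | {I,K} | {Y} | {E} — 8 equivalence classes.

8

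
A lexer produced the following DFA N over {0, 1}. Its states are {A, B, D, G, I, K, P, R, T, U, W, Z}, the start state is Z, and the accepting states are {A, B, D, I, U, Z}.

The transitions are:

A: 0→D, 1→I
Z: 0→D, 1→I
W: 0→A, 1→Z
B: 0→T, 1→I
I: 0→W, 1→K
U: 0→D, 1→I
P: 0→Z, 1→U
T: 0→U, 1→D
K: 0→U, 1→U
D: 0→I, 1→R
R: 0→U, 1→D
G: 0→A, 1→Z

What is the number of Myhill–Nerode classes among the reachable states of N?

5

Reachable states from the start: {A,D,I,K,R,U,W,Z}. Unreachable: {B,G,P,T} — drop them.
P0 = {A,D,I,U,Z} | {K,R,W}.
On input 0, block {A,D,I,U,Z} splits into {A,D,U,Z} and {I}.
Split {A,D,U,Z} by δ(·,0) → {A,U,Z} and {D}.
On input 1, block {K,R,W} splits into {K,W} and {R}.
No further refinement is possible. Final partition (5 blocks): {A,U,Z} | {K,W} | {I} | {D} | {R}.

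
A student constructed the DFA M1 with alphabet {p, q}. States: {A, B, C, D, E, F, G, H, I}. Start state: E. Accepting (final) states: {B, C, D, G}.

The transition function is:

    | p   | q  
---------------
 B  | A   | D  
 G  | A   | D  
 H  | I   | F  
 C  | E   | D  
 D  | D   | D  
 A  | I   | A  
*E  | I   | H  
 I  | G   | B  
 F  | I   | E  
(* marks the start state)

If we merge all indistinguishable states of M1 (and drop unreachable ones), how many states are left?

Reachable states from the start: {A,B,D,E,F,G,H,I}. Unreachable: {C} — drop them.
Initial partition by acceptance: {B,D,G} | {A,E,F,H,I}.
On input p, block {B,D,G} splits into {B,G} and {D}.
On input p, block {A,E,F,H,I} splits into {A,E,F,H} and {I}.
The partition is now stable with 4 blocks: {B,G} | {A,E,F,H} | {D} | {I}.

4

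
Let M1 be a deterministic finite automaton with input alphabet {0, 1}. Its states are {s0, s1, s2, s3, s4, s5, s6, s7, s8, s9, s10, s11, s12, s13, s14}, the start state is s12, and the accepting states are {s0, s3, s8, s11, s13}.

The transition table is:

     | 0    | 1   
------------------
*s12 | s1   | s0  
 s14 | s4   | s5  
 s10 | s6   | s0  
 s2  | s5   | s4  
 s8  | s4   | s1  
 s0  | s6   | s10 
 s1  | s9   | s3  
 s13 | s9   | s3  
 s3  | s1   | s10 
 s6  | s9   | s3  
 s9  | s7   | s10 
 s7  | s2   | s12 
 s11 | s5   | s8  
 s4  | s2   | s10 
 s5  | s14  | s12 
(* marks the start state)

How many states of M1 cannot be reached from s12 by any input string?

3

No path from s12 leads to s8, s11, s13; the other 12 states are all reachable.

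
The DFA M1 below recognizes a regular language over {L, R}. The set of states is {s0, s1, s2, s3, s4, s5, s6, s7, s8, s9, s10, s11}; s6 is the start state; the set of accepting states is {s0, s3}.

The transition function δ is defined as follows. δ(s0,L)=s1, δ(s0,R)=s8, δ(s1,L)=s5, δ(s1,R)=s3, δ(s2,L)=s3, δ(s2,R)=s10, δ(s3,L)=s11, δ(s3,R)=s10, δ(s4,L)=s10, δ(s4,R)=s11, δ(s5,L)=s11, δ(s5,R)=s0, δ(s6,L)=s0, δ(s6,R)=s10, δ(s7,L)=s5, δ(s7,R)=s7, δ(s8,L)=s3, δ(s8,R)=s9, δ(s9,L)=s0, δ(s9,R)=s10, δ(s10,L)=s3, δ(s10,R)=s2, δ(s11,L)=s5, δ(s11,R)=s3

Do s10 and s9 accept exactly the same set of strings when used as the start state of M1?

Reachable states from the start: {s0,s1,s2,s3,s5,s6,s8,s9,s10,s11}. Unreachable: {s4,s7} — drop them.
P0 = {s0,s3} | {s1,s2,s5,s6,s8,s9,s10,s11}.
On input L, block {s1,s2,s5,s6,s8,s9,s10,s11} splits into {s2,s6,s8,s9,s10} and {s1,s5,s11}.
The partition is now stable with 3 blocks: {s0,s3} | {s2,s6,s8,s9,s10} | {s1,s5,s11}.
s10 and s9 lie in the same block of the stable partition, so they are equivalent — no string distinguishes them.

Yes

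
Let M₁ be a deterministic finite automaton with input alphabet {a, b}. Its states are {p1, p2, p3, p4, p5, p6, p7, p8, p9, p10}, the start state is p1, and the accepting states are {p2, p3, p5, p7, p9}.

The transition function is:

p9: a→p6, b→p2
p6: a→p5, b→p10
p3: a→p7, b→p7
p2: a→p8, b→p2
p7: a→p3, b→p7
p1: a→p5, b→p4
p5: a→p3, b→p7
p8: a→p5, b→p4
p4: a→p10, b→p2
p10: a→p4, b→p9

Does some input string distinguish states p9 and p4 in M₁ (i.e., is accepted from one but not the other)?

Every state is reachable, so we keep all 10.
Start with accepting vs non-accepting: {p2,p3,p5,p7,p9} | {p1,p4,p6,p8,p10}.
On input a, block {p2,p3,p5,p7,p9} splits into {p3,p5,p7} and {p2,p9}.
Split {p1,p4,p6,p8,p10} by δ(·,a) → {p1,p6,p8} and {p4,p10}.
No further refinement is possible. Final partition (4 blocks): {p3,p5,p7} | {p1,p6,p8} | {p2,p9} | {p4,p10}.
p9 and p4 end up in different blocks, so they are distinguishable. For instance, the string 'ε' is accepted from only p9.

Yes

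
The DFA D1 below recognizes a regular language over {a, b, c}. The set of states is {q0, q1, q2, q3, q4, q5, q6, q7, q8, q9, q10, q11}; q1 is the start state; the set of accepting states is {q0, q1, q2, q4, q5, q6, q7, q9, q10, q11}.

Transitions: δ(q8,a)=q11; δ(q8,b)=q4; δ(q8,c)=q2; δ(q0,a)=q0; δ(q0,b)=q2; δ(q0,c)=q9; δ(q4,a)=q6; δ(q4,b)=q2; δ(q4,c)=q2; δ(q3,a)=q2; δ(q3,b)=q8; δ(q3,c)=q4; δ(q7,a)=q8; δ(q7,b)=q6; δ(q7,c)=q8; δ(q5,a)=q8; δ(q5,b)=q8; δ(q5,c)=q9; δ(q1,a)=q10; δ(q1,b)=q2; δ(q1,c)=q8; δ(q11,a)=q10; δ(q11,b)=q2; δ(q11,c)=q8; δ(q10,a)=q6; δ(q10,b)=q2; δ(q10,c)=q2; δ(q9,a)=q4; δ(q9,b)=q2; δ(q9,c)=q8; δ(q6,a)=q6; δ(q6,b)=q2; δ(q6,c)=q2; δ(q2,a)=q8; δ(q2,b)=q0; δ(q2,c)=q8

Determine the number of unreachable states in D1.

3

BFS from q1 reaches {q0, q1, q2, q4, q6, q8, q9, q10, q11}; the 3 state(s) q3, q5, q7 are never visited.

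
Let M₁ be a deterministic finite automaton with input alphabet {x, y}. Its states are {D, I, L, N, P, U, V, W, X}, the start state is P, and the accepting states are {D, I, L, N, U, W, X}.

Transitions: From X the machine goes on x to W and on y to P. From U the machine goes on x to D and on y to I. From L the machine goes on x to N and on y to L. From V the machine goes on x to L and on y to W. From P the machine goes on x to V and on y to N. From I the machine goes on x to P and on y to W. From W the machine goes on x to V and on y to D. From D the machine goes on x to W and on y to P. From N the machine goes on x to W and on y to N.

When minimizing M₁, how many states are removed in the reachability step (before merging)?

3

Starting at P and following transitions, the reachable set is {D, L, N, P, V, W}. That leaves I, U, X unreachable — 3 in total.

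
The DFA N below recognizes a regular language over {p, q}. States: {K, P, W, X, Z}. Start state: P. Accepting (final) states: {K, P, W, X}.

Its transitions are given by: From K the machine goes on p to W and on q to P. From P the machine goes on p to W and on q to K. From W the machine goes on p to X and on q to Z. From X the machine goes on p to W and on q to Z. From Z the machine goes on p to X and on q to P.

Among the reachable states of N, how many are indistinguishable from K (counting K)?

P0 = {K,P,W,X} | {Z}.
On input q, block {K,P,W,X} splits into {K,P} and {W,X}.
No further refinement is possible. Final partition (3 blocks): {K,P} | {Z} | {W,X}.
State K belongs to the block {K,P}, which has 2 states.

2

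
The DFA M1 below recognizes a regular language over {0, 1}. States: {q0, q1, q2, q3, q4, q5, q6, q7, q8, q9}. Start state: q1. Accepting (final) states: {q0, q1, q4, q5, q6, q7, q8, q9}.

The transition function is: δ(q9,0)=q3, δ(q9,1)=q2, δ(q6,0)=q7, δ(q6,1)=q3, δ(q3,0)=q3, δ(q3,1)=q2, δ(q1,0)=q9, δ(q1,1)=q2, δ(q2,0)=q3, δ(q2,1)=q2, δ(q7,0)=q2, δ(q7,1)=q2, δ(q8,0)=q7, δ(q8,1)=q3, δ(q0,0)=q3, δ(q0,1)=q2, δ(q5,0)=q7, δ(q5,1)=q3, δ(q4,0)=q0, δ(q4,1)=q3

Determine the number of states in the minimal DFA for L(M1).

First remove the unreachable states {q0,q4,q5,q6,q7,q8}; 4 states remain.
P0 = {q1,q9} | {q2,q3}.
Refine {q1,q9} on symbol 0: members go to different blocks, giving {q1} and {q9}.
The partition is now stable with 3 blocks: {q1} | {q2,q3} | {q9}.

3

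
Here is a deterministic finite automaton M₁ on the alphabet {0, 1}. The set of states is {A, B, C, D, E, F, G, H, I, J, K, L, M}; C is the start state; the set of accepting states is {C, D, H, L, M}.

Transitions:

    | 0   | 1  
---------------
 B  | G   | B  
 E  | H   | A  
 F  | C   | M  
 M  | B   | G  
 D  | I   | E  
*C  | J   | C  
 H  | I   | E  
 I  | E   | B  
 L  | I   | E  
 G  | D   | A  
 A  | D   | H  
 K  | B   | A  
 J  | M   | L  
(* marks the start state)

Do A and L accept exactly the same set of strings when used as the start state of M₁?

Reachable states from the start: {A,B,C,D,E,G,H,I,J,L,M}. Unreachable: {F,K} — drop them.
Initial partition by acceptance: {C,D,H,L,M} | {A,B,E,G,I,J}.
On input 1, block {C,D,H,L,M} splits into {D,H,L,M} and {C}.
Split {A,B,E,G,I,J} by δ(·,0) → {A,E,G,J} and {B,I}.
On input 1, block {A,E,G,J} splits into {A,J} and {E,G}.
Stable partition: {D,H,L,M} | {A,J} | {C} | {B,I} | {E,G} — 5 equivalence classes.
A and L end up in different blocks, so they are distinguishable. For instance, the string 'ε' is accepted from only L.

No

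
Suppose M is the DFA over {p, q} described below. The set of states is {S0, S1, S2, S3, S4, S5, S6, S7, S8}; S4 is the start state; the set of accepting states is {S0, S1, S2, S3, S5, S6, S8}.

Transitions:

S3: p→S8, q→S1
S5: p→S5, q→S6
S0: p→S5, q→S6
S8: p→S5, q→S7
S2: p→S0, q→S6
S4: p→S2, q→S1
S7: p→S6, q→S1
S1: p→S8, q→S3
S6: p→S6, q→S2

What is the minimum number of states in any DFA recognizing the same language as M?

Every state is reachable, so we keep all 9.
Start with accepting vs non-accepting: {S0,S1,S2,S3,S5,S6,S8} | {S4,S7}.
Split {S0,S1,S2,S3,S5,S6,S8} by δ(·,q) → {S0,S1,S2,S3,S5,S6} and {S8}.
Refine {S0,S1,S2,S3,S5,S6} on symbol p: members go to different blocks, giving {S0,S2,S5,S6} and {S1,S3}.
No further refinement is possible. Final partition (4 blocks): {S0,S2,S5,S6} | {S4,S7} | {S8} | {S1,S3}.

4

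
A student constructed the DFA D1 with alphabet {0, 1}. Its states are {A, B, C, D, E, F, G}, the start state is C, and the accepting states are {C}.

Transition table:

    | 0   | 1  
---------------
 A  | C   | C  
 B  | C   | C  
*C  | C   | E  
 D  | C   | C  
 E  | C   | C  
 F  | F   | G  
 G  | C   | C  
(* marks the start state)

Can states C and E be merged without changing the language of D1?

No

States {A,B,D,F,G} cannot be reached from the start state, so discard them.
P0 = {C} | {E}.
No further refinement is possible. Final partition (2 blocks): {C} | {E}.
C and E end up in different blocks, so they are distinguishable. For instance, the string 'ε' is accepted from only C.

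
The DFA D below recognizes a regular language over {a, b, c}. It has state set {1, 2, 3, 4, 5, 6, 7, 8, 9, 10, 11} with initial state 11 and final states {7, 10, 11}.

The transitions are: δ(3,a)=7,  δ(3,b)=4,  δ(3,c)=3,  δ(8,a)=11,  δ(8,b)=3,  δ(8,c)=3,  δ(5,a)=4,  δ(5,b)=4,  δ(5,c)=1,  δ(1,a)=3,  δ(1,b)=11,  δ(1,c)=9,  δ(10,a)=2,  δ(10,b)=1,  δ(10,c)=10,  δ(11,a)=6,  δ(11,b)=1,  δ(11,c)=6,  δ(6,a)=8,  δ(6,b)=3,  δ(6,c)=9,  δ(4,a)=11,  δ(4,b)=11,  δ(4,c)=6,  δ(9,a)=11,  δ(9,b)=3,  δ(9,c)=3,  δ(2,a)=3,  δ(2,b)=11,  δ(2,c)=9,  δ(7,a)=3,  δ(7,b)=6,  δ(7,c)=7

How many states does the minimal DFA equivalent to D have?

7

Reachable states from the start: {1,3,4,6,7,8,9,11}. Unreachable: {2,5,10} — drop them.
Start with accepting vs non-accepting: {7,11} | {1,3,4,6,8,9}.
On input c, block {7,11} splits into {7} and {11}.
On input a, block {1,3,4,6,8,9} splits into {4,8,9} and {1,6} and {3}.
On input b, block {4,8,9} splits into {8,9} and {4}.
Split {1,6} by δ(·,a) → {1} and {6}.
No further refinement is possible. Final partition (7 blocks): {7} | {8,9} | {11} | {1} | {3} | {4} | {6}.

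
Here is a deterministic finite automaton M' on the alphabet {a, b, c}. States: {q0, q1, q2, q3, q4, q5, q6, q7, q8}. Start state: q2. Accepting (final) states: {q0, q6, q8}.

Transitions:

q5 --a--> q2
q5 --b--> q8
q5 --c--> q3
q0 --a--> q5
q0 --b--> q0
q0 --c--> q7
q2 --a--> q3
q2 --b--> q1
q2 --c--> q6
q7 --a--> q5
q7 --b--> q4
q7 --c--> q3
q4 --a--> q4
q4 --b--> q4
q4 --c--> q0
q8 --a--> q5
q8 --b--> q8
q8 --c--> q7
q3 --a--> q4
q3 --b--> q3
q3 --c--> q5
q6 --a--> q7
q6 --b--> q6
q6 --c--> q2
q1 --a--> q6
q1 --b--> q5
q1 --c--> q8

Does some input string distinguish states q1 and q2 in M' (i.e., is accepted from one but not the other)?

All states are reachable from the start state.
Start with accepting vs non-accepting: {q0,q6,q8} | {q1,q2,q3,q4,q5,q7}.
On input a, block {q1,q2,q3,q4,q5,q7} splits into {q2,q3,q4,q5,q7} and {q1}.
Refine {q2,q3,q4,q5,q7} on symbol b: members go to different blocks, giving {q3,q4,q7} and {q2} and {q5}.
Refine {q0,q6,q8} on symbol a: members go to different blocks, giving {q0,q8} and {q6}.
Refine {q3,q4,q7} on symbol a: members go to different blocks, giving {q3,q4} and {q7}.
Split {q3,q4} by δ(·,c) → {q3} and {q4}.
No further refinement is possible. Final partition (8 blocks): {q0,q8} | {q3} | {q1} | {q2} | {q5} | {q6} | {q7} | {q4}.
q1 and q2 end up in different blocks, so they are distinguishable. For instance, the string 'a' is accepted from only q1.

Yes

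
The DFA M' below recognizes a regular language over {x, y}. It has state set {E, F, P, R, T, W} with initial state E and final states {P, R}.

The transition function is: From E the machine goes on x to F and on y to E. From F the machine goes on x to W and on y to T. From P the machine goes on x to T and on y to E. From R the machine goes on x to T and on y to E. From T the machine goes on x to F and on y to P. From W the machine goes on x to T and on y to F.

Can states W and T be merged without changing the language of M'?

No

Reachable states from the start: {E,F,P,T,W}. Unreachable: {R} — drop them.
P0 = {P} | {E,F,T,W}.
On input y, block {E,F,T,W} splits into {E,F,W} and {T}.
Refine {E,F,W} on symbol x: members go to different blocks, giving {E,F} and {W}.
Split {E,F} by δ(·,x) → {F} and {E}.
No further refinement is possible. Final partition (5 blocks): {P} | {F} | {T} | {W} | {E}.
W and T end up in different blocks, so they are distinguishable. For instance, the string 'y' is accepted from only T.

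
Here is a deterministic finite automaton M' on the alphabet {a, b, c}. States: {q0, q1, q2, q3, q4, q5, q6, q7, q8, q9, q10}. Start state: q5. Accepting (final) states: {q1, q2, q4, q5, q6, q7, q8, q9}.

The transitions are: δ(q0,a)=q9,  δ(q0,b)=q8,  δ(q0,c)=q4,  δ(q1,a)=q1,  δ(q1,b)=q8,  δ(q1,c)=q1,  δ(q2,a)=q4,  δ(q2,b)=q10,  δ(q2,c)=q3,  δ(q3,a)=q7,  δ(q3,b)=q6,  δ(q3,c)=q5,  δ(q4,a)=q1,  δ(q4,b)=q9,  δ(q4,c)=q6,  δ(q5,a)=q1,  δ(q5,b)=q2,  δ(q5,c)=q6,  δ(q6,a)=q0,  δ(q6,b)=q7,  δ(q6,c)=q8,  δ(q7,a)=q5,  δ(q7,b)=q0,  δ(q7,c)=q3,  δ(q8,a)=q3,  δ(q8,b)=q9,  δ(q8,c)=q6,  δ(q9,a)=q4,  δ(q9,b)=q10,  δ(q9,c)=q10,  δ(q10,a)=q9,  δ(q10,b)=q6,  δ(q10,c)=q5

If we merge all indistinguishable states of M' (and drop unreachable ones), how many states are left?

5

All states are reachable from the start state.
P0 = {q1,q2,q4,q5,q6,q7,q8,q9} | {q0,q3,q10}.
Refine {q1,q2,q4,q5,q6,q7,q8,q9} on symbol a: members go to different blocks, giving {q1,q2,q4,q5,q7,q9} and {q6,q8}.
On input b, block {q1,q2,q4,q5,q7,q9} splits into {q2,q7,q9} and {q4,q5} and {q1}.
Stable partition: {q2,q7,q9} | {q0,q3,q10} | {q6,q8} | {q4,q5} | {q1} — 5 equivalence classes.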